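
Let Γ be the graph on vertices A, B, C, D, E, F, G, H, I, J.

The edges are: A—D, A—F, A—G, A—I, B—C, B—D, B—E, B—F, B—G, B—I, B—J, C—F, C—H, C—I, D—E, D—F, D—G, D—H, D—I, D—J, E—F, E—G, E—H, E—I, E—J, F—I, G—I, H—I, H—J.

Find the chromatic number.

5

B, D, E, F, I are pairwise adjacent (a clique of size 5), so at least 5 colors are needed.
5 colors suffice: color 1 → {I, J}; color 2 → {C, D}; color 3 → {A, E}; color 4 → {B, H}; color 5 → {F, G}. Each edge has distinct colors on its endpoints.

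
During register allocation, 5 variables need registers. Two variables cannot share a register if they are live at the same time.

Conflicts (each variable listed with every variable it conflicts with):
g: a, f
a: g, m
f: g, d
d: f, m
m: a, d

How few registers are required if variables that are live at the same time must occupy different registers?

The cycle g-f-d-m-a-g has odd length 5, so it cannot be 2-colored; at least 3 registers are needed.
Using 3 registers: g=3, a=1, f=2, d=1, m=2. No two conflicting variables share a register.

3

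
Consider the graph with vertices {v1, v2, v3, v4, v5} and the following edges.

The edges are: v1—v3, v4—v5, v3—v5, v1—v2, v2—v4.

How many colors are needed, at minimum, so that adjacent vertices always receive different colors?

3

The cycle v3-v5-v4-v2-v1-v3 has odd length 5, so it cannot be 2-colored; at least 3 colors are needed.
3 colors suffice: v1=1, v2=2, v3=3, v4=1, v5=2. No two adjacent vertices share a color.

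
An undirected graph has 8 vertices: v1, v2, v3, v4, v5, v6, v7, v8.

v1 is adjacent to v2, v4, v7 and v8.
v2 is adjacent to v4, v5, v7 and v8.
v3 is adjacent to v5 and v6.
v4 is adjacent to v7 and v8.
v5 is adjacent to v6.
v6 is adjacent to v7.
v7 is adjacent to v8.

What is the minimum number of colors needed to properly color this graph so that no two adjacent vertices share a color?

v1, v2, v4, v7, v8 form a clique, so at least 5 colors are needed.
One proper 5-coloring: v1=P, v2=B, v3=G, v4=Y, v5=R, v6=B, v7=R, v8=G. Every edge joins two different colors.

5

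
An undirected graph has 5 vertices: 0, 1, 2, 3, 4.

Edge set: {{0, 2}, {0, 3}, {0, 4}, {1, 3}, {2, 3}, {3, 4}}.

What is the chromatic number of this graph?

3

0, 2, 3 are pairwise adjacent, so at least 3 colors are needed.
3 colors suffice: color red → {3}; color blue → {0, 1}; color green → {2, 4}. Each edge has distinct colors on its endpoints.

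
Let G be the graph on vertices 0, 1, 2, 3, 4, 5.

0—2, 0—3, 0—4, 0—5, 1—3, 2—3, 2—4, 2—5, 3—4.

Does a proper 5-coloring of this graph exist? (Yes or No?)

Yes

The chromatic number is 4. 0, 2, 3, 4 are mutually adjacent (a clique of size 4), so at least 4 colors are needed.
4 colors suffice: color red → {0, 1}; color blue → {2}; color green → {3, 5}; color yellow → {4}.
Since 5 ≥ 4, a proper 5-coloring certainly exists.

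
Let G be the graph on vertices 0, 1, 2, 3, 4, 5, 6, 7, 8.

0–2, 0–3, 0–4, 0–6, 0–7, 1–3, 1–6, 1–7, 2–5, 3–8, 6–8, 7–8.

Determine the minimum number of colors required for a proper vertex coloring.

2 and 5 are adjacent, so at least 2 colors are needed.
A valid assignment using 2 colors: 0=a, 1=a, 2=b, 3=b, 4=b, 5=a, 6=b, 7=b, 8=a. No two adjacent vertices share a color.

2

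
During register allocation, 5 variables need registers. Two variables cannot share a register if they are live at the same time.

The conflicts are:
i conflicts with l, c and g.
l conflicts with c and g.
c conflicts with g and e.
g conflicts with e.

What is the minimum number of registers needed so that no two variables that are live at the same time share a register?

i, l, c, g all conflict with each other, so at least 4 registers are needed.
4 registers suffice: register 1 → {g}; register 2 → {c}; register 3 → {l, e}; register 4 → {i}. Every pair that conflicts lands in different registers.

4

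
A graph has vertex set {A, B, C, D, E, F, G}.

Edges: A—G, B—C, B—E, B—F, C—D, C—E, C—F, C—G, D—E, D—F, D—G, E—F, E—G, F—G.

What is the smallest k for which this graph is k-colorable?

5

C, D, E, F, G form a clique, so at least 5 colors are needed.
5 colors suffice: color 1 → {A, F}; color 2 → {E}; color 3 → {C}; color 4 → {B, G}; color 5 → {D}. No two adjacent vertices share a color.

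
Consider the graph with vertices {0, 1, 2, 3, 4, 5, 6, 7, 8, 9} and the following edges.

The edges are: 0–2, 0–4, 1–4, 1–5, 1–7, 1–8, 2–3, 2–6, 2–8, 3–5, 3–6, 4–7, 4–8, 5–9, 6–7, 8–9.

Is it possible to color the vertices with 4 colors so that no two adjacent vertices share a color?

The chromatic number is 3. 1, 4, 8 are pairwise adjacent, so at least 3 colors are needed.
3 colors suffice: color red → {1, 2, 9}; color blue → {4, 5, 6}; color green → {0, 3, 7, 8}.
Since 4 ≥ 3, a proper 4-coloring certainly exists.

Yes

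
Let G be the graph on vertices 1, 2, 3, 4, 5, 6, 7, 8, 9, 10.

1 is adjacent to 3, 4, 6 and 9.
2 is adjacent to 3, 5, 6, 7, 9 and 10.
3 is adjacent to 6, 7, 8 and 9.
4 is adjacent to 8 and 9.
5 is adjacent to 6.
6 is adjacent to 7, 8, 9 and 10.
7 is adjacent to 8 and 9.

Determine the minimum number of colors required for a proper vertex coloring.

2, 3, 6, 7, 9 are pairwise adjacent (a clique of size 5), so at least 5 colors are needed.
5 colors suffice: color a → {4, 6}; color b → {1, 2, 8}; color c → {3, 5, 10}; color d → {9}; color e → {7}. No two adjacent vertices share a color.

5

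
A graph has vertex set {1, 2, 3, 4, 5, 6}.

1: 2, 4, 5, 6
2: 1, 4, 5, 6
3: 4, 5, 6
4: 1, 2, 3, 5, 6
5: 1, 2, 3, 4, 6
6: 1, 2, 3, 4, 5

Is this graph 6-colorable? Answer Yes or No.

The chromatic number is 5. 1, 2, 4, 5, 6 are pairwise adjacent (a clique of size 5), so at least 5 colors are needed.
5 colors suffice: color a → {4}; color b → {6}; color c → {5}; color d → {2, 3}; color e → {1}.
Since 6 ≥ 5, a proper 6-coloring certainly exists.

Yes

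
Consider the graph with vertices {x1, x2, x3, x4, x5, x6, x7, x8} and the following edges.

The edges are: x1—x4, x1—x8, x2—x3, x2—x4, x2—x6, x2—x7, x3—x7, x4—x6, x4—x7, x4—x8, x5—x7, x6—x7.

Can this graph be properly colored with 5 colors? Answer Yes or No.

Yes

The chromatic number is 4. x2, x4, x6, x7 are mutually adjacent (a clique of size 4), so at least 4 colors are needed.
4 colors suffice: color R → {x3, x4, x5}; color B → {x7, x8}; color G → {x1, x2}; color Y → {x6}.
Since 5 ≥ 4, a proper 5-coloring certainly exists.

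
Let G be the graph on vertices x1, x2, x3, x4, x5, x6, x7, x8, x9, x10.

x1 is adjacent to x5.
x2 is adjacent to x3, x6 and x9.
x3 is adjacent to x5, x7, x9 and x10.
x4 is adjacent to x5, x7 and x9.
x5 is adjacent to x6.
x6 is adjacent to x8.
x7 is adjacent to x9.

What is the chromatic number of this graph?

x2, x3, x9 form a triangle, so at least 3 colors are needed.
One proper 3-coloring: x1=R, x2=G, x3=R, x4=R, x5=B, x6=R, x7=G, x8=B, x9=B, x10=B. No two adjacent vertices share a color.

3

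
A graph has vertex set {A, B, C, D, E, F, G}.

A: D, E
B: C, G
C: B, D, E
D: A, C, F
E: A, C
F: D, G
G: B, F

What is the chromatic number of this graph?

The cycle B-G-F-D-C-B has odd length 5, so it cannot be 2-colored; at least 3 colors are needed.
3 colors suffice: color 1 → {D, E, G}; color 2 → {A, C, F}; color 3 → {B}. Every edge joins two different colors.

3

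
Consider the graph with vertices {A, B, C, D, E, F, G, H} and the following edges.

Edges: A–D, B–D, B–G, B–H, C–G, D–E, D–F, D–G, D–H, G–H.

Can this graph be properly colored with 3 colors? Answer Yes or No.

No

B, D, G, H are pairwise adjacent (a clique of size 4), so at least 4 colors are needed.
So 3 colors are not enough.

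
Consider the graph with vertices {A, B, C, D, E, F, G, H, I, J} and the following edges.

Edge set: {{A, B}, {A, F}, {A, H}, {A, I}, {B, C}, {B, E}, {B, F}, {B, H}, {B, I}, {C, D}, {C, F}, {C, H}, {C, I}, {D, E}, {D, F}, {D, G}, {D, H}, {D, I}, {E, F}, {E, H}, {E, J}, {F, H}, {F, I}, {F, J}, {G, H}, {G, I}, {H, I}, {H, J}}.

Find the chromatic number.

B, C, F, H, I are mutually adjacent (a clique of size 5), so at least 5 colors are needed.
5 colors suffice: color 1 → {H}; color 2 → {F, G}; color 3 → {E, I}; color 4 → {B, D, J}; color 5 → {A, C}. Each edge has distinct colors on its endpoints.

5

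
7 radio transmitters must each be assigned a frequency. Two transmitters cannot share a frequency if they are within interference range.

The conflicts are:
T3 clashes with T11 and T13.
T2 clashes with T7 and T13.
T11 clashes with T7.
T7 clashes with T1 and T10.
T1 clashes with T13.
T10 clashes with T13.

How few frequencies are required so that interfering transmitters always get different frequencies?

3

The cycle T7-T1-T13-T3-T11-T7 has odd length 5, so it cannot be 2-colored; at least 3 frequencies are needed.
Using 3 frequencies: T3=2, T2=2, T11=3, T7=1, T1=2, T10=2, T13=1. No two conflicting transmitters share a frequency.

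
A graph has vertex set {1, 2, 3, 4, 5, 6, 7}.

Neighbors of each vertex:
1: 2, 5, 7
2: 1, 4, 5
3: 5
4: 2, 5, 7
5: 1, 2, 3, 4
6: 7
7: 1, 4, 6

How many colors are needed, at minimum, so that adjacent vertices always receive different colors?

2, 4, 5 are mutually adjacent, so at least 3 colors are needed.
A valid assignment using 3 colors: 1=b, 2=c, 3=b, 4=b, 5=a, 6=b, 7=a. Every edge joins two different colors.

3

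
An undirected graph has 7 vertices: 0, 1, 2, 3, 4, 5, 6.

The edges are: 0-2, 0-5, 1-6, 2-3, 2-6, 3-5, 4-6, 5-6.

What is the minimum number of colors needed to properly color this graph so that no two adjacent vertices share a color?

1 and 6 are adjacent, so at least 2 colors are needed.
2 colors suffice: color red → {0, 3, 6}; color blue → {1, 2, 4, 5}. Each edge has distinct colors on its endpoints.

2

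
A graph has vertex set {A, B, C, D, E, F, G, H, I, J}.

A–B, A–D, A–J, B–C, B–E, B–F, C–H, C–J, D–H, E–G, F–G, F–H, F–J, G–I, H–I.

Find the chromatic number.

3

The cycle A-J-C-H-D-A has odd length 5, so it cannot be 2-colored; at least 3 colors are needed.
3 colors suffice: color 1 → {B, G, H, J}; color 2 → {A, C, E, F, I}; color 3 → {D}. No two adjacent vertices share a color.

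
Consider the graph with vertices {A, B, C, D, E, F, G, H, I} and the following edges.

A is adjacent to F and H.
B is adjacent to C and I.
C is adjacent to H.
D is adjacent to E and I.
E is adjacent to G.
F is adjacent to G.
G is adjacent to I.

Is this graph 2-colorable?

No

The cycle I-B-C-H-A-F-G-I has odd length 7, so it cannot be 2-colored; at least 3 colors are needed.
So 2 colors are not enough.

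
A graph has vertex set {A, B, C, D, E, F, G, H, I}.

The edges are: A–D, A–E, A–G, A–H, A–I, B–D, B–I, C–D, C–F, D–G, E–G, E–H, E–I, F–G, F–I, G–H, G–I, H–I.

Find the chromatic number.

5

A, E, G, H, I are pairwise adjacent (a clique of size 5), so at least 5 colors are needed.
5 colors suffice: A=3, B=1, C=1, D=2, E=4, F=3, G=1, H=5, I=2. Every edge joins two different colors.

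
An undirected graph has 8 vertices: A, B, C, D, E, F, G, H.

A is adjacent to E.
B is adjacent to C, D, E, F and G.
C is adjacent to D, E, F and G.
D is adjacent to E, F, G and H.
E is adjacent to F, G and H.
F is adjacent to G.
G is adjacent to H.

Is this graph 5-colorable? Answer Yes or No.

B, C, D, E, F, G form a clique, so at least 6 colors are needed.
So 5 colors are not enough.

No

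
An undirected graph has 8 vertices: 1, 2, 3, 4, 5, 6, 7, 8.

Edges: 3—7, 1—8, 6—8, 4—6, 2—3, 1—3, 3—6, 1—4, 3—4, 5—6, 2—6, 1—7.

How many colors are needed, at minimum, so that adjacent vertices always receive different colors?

3, 4, 6 are mutually adjacent, so at least 3 colors are needed.
3 colors suffice: color red → {1, 6}; color blue → {3, 5, 8}; color green → {2, 4, 7}. Each edge has distinct colors on its endpoints.

3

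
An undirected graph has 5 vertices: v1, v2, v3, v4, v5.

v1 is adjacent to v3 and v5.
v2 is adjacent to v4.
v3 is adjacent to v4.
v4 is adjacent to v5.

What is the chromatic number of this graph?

v1 and v5 are adjacent, so at least 2 colors are needed.
2 colors suffice: color red → {v1, v4}; color blue → {v2, v3, v5}. Each edge has distinct colors on its endpoints.

2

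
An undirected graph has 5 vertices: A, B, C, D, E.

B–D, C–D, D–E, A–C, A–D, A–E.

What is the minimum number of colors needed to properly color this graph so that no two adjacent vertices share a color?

3

A, D, E are mutually adjacent, so at least 3 colors are needed.
A valid assignment using 3 colors: A=blue, B=blue, C=green, D=red, E=green. No two adjacent vertices share a color.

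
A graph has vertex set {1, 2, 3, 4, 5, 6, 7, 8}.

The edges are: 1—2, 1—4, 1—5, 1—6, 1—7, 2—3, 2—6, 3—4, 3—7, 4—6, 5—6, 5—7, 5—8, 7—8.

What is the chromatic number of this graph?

1, 5, 6 are mutually adjacent, so at least 3 colors are needed.
3 colors suffice: 1=red, 2=blue, 3=red, 4=blue, 5=blue, 6=green, 7=green, 8=red. Each edge has distinct colors on its endpoints.

3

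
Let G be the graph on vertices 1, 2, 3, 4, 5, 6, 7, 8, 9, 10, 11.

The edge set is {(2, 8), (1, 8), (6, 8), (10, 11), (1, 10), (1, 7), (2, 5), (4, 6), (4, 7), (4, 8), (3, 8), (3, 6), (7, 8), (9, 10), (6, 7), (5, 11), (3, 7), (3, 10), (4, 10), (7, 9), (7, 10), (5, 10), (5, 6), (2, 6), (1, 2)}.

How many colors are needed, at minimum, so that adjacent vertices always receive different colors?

4

4, 6, 7, 8 are mutually adjacent (a clique of size 4), so at least 4 colors are needed.
4 colors suffice: 1=d, 2=b, 3=d, 4=d, 5=c, 6=a, 7=b, 8=c, 9=c, 10=a, 11=b. Each edge has distinct colors on its endpoints.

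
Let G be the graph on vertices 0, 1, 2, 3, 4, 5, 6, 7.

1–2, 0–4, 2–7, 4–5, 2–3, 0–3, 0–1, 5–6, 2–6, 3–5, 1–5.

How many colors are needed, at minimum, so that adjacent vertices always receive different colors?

2

1 and 5 are adjacent, so at least 2 colors are needed.
A valid assignment using 2 colors: 0=red, 1=blue, 2=red, 3=blue, 4=blue, 5=red, 6=blue, 7=blue. No two adjacent vertices share a color.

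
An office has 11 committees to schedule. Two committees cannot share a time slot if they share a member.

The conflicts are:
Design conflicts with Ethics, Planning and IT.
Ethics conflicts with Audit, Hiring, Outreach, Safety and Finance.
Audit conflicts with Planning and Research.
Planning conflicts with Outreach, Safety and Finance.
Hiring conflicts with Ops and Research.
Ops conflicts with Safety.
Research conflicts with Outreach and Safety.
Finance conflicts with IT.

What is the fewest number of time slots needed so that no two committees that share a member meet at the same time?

2

Ethics and Outreach conflict, so at least 2 time slots are needed.
2 time slots suffice: time slot 1 → {Ethics, Planning, Ops, Research, IT}; time slot 2 → {Design, Audit, Hiring, Outreach, Safety, Finance}. Every pair that conflicts lands in different time slots.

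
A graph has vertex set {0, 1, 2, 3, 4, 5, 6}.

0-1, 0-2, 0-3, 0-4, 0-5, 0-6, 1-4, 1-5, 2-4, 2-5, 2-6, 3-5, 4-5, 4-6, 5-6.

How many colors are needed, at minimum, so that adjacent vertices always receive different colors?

0, 2, 4, 5, 6 form a clique, so at least 5 colors are needed.
5 colors suffice: 0=blue, 1=yellow, 2=yellow, 3=green, 4=green, 5=red, 6=purple. Each edge has distinct colors on its endpoints.

5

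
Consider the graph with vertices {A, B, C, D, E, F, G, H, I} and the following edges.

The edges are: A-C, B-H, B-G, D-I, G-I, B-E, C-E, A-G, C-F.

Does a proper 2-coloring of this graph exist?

The cycle E-B-G-A-C-E has odd length 5, so it cannot be 2-colored; at least 3 colors are needed.
So 2 colors are not enough.

No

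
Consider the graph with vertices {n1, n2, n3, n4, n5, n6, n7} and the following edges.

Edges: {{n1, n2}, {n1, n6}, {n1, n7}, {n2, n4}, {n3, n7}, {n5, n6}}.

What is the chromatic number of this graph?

n3 and n7 are adjacent, so at least 2 colors are needed.
2 colors suffice: color 1 → {n1, n3, n4, n5}; color 2 → {n2, n6, n7}. Every edge joins two different colors.

2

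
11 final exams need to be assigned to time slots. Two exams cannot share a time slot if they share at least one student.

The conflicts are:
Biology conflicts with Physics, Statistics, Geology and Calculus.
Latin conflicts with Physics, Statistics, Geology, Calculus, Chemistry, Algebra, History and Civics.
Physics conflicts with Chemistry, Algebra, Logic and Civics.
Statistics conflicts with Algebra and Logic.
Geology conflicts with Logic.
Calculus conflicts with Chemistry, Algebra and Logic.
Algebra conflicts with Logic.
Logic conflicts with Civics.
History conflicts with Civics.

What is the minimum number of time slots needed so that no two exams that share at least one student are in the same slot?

Latin, Physics, Civics all conflict with each other, so at least 3 time slots are needed.
A valid assignment using 3 time slots: Biology=1, Latin=1, Physics=2, Statistics=2, Geology=2, Calculus=2, Chemistry=3, Algebra=3, Logic=1, History=2, Civics=3. Every pair that conflicts lands in different time slots.

3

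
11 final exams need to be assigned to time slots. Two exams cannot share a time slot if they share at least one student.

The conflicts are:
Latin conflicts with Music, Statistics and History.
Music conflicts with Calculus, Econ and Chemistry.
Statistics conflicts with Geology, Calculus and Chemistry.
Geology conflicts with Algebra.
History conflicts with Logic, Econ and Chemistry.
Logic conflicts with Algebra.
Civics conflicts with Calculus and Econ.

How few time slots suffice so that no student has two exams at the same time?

2

Civics and Econ conflict, so at least 2 time slots are needed.
2 time slots suffice: time slot 1 → {Music, Statistics, History, Civics, Algebra}; time slot 2 → {Latin, Geology, Logic, Calculus, Econ, Chemistry}. Every pair that conflicts lands in different time slots.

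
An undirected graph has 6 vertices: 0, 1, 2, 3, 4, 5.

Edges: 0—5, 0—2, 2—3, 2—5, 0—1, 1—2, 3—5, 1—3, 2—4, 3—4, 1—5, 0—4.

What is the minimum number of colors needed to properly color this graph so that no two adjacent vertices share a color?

1, 2, 3, 5 are pairwise adjacent (a clique of size 4), so at least 4 colors are needed.
4 colors suffice: 0=blue, 1=green, 2=red, 3=blue, 4=green, 5=yellow. No two adjacent vertices share a color.

4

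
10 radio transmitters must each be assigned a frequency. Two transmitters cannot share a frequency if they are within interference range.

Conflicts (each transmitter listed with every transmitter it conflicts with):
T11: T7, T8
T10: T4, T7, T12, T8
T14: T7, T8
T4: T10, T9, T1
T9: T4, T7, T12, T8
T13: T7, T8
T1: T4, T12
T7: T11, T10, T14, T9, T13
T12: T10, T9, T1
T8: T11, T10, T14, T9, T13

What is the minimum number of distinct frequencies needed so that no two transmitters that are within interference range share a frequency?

2

T14 and T8 conflict, so at least 2 frequencies are needed.
2 frequencies suffice: frequency 1 → {T4, T7, T12, T8}; frequency 2 → {T11, T10, T14, T9, T13, T1}. No two conflicting transmitters share a frequency.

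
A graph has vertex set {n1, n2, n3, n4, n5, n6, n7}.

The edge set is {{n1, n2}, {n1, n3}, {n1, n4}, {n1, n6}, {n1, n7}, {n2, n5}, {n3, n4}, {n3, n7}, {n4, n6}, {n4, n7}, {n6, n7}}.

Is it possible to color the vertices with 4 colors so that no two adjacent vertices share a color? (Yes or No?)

The chromatic number is 4. n1, n4, n6, n7 form a clique, so at least 4 colors are needed.
A valid assignment using 4 colors: n1=R, n2=B, n3=Y, n4=B, n5=R, n6=Y, n7=G.
That is already a proper 4-coloring.

Yes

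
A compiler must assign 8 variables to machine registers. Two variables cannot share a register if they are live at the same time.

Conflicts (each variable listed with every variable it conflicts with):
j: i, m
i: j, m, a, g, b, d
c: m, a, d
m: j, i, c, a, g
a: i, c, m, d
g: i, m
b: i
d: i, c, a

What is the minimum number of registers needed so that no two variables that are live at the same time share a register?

3

c, a, d all conflict with each other, so at least 3 registers are needed.
Using 3 registers: j=3, i=1, c=1, m=2, a=3, g=3, b=2, d=2. No two conflicting variables share a register.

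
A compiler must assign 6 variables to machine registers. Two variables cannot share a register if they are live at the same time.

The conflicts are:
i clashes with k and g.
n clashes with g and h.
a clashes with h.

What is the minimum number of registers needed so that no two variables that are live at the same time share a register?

i and g conflict, so at least 2 registers are needed.
A valid assignment using 2 registers: i=1, k=2, n=1, a=1, g=2, h=2. Every pair that conflicts lands in different registers.

2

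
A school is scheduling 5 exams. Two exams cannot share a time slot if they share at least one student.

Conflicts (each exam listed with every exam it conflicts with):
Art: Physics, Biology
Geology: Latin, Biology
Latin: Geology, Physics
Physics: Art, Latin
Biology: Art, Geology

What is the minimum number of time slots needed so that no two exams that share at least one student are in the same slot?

The cycle Art-Physics-Latin-Geology-Biology-Art has odd length 5, so it cannot be 2-colored; at least 3 time slots are needed.
Using 3 time slots: Art=1, Geology=3, Latin=1, Physics=2, Biology=2. Every pair that conflicts lands in different time slots.

3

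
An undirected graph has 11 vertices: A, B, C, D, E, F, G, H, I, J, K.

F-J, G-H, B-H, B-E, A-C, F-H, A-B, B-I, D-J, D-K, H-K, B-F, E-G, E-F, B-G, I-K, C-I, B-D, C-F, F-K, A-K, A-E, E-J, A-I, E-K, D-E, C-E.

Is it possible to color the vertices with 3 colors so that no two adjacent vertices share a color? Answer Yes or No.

The chromatic number is 3. E, F, J are mutually adjacent, so at least 3 colors are needed.
3 colors suffice: A=3, B=2, C=2, D=3, E=1, F=3, G=3, H=1, I=1, J=2, K=2.
That is already a proper 3-coloring.

Yes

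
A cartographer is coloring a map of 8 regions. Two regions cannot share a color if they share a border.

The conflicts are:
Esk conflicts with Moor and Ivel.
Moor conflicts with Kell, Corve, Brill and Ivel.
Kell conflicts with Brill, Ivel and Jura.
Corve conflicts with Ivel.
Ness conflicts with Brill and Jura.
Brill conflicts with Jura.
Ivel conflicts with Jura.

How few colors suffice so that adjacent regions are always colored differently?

3

Moor, Corve, Ivel are mutually in conflict, so at least 3 colors are needed.
One proper 3-coloring: Esk=3, Moor=2, Kell=3, Corve=3, Ness=3, Brill=1, Ivel=1, Jura=2. Each listed conflict is separated.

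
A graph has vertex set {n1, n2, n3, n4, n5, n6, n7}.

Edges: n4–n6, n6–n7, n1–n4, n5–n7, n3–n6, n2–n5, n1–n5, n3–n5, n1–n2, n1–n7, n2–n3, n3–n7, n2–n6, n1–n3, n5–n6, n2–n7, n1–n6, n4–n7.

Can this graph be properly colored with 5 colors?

n1, n2, n3, n5, n6, n7 are mutually adjacent (a clique of size 6), so at least 6 colors are needed.
So 5 colors are not enough.

No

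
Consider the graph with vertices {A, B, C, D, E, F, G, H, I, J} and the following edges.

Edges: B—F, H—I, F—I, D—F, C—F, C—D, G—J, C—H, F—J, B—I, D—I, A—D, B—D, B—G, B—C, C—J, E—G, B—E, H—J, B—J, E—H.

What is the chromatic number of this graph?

B, C, D, F are mutually adjacent (a clique of size 4), so at least 4 colors are needed.
4 colors suffice: color 1 → {A, B, H}; color 2 → {D, E, J}; color 3 → {C, G, I}; color 4 → {F}. Each edge has distinct colors on its endpoints.

4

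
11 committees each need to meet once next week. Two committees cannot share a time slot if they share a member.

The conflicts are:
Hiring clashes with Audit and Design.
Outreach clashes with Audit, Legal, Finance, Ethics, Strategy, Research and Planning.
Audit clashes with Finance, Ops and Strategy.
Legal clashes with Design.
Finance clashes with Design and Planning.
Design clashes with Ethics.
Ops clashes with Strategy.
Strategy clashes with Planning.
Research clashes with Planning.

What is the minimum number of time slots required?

Audit, Ops, Strategy all conflict with each other, so at least 3 time slots are needed.
A valid assignment using 3 time slots: Hiring=3, Outreach=1, Audit=2, Legal=2, Finance=3, Design=1, Ops=1, Ethics=2, Strategy=3, Research=3, Planning=2. No two conflicting committees share a time slot.

3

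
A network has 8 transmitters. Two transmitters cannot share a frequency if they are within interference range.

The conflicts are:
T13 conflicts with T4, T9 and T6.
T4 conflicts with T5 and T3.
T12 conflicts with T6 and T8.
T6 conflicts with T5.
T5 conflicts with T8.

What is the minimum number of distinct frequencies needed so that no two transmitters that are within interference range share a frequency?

2

T5 and T8 conflict, so at least 2 frequencies are needed.
2 frequencies suffice: frequency 1 → {T13, T12, T5, T3}; frequency 2 → {T4, T9, T6, T8}. No two conflicting transmitters share a frequency.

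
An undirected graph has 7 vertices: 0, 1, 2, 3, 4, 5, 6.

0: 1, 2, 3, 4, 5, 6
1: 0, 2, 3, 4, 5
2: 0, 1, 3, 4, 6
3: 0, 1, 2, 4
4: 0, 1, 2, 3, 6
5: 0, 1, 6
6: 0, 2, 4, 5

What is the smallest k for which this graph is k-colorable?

0, 1, 2, 3, 4 are pairwise adjacent (a clique of size 5), so at least 5 colors are needed.
5 colors suffice: color a → {0}; color b → {1, 6}; color c → {4, 5}; color d → {2}; color e → {3}. No two adjacent vertices share a color.

5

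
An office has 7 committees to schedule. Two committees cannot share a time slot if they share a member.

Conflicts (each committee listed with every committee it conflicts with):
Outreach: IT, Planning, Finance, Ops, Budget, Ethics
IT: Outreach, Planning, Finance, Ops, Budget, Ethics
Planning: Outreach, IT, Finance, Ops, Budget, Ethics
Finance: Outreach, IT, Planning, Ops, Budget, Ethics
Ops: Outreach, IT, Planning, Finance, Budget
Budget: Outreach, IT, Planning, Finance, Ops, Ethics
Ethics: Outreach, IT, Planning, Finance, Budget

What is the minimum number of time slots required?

Outreach, IT, Planning, Finance, Budget, Ethics are mutually in conflict, so at least 6 time slots are needed.
6 time slots suffice: time slot 1 → {Finance}; time slot 2 → {Planning}; time slot 3 → {Budget}; time slot 4 → {IT}; time slot 5 → {Outreach}; time slot 6 → {Ops, Ethics}. No two conflicting committees share a time slot.

6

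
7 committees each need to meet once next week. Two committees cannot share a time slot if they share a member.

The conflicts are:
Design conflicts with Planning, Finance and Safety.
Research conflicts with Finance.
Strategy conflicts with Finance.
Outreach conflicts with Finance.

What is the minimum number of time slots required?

Design and Finance conflict, so at least 2 time slots are needed.
2 time slots suffice: time slot 1 → {Planning, Finance, Safety}; time slot 2 → {Design, Research, Strategy, Outreach}. No two conflicting committees share a time slot.

2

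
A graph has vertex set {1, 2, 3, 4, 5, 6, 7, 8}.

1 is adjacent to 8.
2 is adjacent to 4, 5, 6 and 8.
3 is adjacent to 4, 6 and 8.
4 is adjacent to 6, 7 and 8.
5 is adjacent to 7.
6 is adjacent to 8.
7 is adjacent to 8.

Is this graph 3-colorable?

3, 4, 6, 8 are mutually adjacent (a clique of size 4), so at least 4 colors are needed.
So 3 colors are not enough.

No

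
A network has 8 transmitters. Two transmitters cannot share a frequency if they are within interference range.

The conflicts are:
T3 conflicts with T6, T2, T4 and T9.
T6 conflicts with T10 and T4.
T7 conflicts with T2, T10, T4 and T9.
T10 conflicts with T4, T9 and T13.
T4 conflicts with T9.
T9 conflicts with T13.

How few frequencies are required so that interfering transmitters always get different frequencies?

T7, T10, T4, T9 pairwise conflict, so at least 4 frequencies are needed.
A valid assignment using 4 frequencies: T3=3, T6=1, T7=4, T2=1, T10=3, T4=2, T9=1, T13=2. Each listed conflict is separated.

4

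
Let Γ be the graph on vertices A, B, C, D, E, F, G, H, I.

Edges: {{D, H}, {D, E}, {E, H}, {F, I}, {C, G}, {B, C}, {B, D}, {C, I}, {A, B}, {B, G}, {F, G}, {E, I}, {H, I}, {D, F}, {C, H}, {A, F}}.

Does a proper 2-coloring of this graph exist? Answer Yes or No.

No

D, E, H form a triangle, so at least 3 colors are needed.
So 2 colors are not enough.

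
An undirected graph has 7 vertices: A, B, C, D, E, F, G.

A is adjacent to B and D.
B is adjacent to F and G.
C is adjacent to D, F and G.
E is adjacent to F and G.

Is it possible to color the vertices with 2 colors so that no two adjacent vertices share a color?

No

The cycle A-B-F-C-D-A has odd length 5, so it cannot be 2-colored; at least 3 colors are needed.
So 2 colors are not enough.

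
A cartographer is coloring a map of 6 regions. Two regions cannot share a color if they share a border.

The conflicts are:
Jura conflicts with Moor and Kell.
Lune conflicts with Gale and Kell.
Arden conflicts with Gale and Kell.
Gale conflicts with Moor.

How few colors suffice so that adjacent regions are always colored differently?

The cycle Lune-Kell-Jura-Moor-Gale-Lune has odd length 5, so it cannot be 2-colored; at least 3 colors are needed.
A valid assignment using 3 colors: Jura=2, Lune=2, Arden=2, Gale=1, Moor=3, Kell=1. Every pair that conflicts lands in different colors.

3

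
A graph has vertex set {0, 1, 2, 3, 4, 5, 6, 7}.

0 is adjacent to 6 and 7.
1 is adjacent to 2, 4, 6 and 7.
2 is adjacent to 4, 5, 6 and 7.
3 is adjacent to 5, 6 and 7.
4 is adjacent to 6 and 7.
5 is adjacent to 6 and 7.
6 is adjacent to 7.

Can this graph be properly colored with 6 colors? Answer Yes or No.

Yes

The chromatic number is 5. 1, 2, 4, 6, 7 are pairwise adjacent (a clique of size 5), so at least 5 colors are needed.
5 colors suffice: 0=green, 1=purple, 2=green, 3=green, 4=yellow, 5=yellow, 6=blue, 7=red.
Since 6 ≥ 5, a proper 6-coloring certainly exists.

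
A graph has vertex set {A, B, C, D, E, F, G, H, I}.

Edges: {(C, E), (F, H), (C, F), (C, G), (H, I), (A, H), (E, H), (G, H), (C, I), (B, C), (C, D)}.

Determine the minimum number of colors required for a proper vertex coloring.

2

H and I are adjacent, so at least 2 colors are needed.
A valid assignment using 2 colors: A=2, B=2, C=1, D=2, E=2, F=2, G=2, H=1, I=2. No two adjacent vertices share a color.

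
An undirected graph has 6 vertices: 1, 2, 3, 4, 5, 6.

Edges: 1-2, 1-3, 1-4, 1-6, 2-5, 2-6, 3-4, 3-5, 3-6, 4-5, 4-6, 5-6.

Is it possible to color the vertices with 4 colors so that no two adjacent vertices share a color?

Yes

The chromatic number is 4. 1, 3, 4, 6 form a clique, so at least 4 colors are needed.
4 colors suffice: 1=d, 2=b, 3=b, 4=c, 5=d, 6=a.
That is already a proper 4-coloring.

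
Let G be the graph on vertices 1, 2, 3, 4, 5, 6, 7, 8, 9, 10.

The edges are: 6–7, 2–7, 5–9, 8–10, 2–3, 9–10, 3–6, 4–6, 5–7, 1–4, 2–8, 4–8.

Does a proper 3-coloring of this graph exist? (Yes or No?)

The chromatic number is 3. The cycle 3-2-8-4-6-3 has odd length 5, so it cannot be 2-colored; at least 3 colors are needed.
One proper 3-coloring: 1=red, 2=blue, 3=green, 4=blue, 5=blue, 6=red, 7=green, 8=red, 9=red, 10=blue.
That is already a proper 3-coloring.

Yes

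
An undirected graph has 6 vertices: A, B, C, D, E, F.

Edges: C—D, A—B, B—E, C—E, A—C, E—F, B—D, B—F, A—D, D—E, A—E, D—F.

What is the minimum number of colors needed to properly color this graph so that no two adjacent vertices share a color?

A, C, D, E are pairwise adjacent (a clique of size 4), so at least 4 colors are needed.
4 colors suffice: color 1 → {D}; color 2 → {E}; color 3 → {A, F}; color 4 → {B, C}. Every edge joins two different colors.

4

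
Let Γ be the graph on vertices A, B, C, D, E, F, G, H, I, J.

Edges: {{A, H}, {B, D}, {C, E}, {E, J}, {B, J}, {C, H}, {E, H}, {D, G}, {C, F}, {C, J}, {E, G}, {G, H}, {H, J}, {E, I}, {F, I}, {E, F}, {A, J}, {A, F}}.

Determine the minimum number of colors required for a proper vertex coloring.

C, E, H, J form a clique, so at least 4 colors are needed.
One proper 4-coloring: A=1, B=1, C=4, D=3, E=1, F=2, G=2, H=3, I=3, J=2. No two adjacent vertices share a color.

4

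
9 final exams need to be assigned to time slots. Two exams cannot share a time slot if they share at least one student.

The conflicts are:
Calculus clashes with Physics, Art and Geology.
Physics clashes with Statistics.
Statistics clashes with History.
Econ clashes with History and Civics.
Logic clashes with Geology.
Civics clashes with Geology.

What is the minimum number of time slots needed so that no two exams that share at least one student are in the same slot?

3

The cycle Civics-Geology-Calculus-Physics-Statistics-History-Econ-Civics has odd length 7, so it cannot be 2-colored; at least 3 time slots are needed.
3 time slots suffice: time slot 1 → {Calculus, Logic, History, Civics}; time slot 2 → {Physics, Art, Econ, Geology}; time slot 3 → {Statistics}. Every pair that conflicts lands in different time slots.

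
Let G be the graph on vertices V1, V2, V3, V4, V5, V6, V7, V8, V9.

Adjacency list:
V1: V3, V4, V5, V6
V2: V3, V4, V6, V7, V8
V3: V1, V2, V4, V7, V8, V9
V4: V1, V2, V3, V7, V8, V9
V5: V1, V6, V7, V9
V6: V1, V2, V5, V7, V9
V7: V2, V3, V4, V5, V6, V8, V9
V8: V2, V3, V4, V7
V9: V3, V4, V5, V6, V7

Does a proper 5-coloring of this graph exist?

The chromatic number is 5. V2, V3, V4, V7, V8 are pairwise adjacent (a clique of size 5), so at least 5 colors are needed.
One proper 5-coloring: V1=1, V2=4, V3=3, V4=2, V5=3, V6=2, V7=1, V8=5, V9=4.
That is already a proper 5-coloring.

Yes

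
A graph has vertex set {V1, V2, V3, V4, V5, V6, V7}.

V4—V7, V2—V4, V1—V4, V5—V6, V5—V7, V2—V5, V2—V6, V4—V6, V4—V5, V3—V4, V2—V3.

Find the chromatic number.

V2, V4, V5, V6 are pairwise adjacent (a clique of size 4), so at least 4 colors are needed.
4 colors suffice: V1=2, V2=2, V3=3, V4=1, V5=3, V6=4, V7=2. Each edge has distinct colors on its endpoints.

4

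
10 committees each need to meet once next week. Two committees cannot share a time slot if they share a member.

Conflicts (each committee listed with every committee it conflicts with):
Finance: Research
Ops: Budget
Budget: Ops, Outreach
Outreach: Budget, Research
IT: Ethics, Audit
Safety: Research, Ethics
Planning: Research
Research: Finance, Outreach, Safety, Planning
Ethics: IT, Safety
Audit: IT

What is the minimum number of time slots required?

Planning and Research conflict, so at least 2 time slots are needed.
2 time slots suffice: time slot 1 → {Budget, Research, Ethics, Audit}; time slot 2 → {Finance, Ops, Outreach, IT, Safety, Planning}. Each listed conflict is separated.

2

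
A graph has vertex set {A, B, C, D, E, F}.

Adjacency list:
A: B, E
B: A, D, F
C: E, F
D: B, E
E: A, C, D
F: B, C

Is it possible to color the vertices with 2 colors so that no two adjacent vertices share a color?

The cycle C-E-D-B-F-C has odd length 5, so it cannot be 2-colored; at least 3 colors are needed.
So 2 colors are not enough.

No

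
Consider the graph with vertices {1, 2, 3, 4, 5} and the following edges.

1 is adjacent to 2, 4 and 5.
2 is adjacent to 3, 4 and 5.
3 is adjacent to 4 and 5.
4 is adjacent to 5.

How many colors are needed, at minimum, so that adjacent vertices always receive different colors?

2, 3, 4, 5 form a clique, so at least 4 colors are needed.
4 colors suffice: color red → {2}; color blue → {5}; color green → {4}; color yellow → {1, 3}. Each edge has distinct colors on its endpoints.

4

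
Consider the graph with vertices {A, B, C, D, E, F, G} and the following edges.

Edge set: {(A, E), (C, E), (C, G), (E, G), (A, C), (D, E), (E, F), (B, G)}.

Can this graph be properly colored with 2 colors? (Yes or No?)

A, C, E form a triangle, so at least 3 colors are needed.
So 2 colors are not enough.

No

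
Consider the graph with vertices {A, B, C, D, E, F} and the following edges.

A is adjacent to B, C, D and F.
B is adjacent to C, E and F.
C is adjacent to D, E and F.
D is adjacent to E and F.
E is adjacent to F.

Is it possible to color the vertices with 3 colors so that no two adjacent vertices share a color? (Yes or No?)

No

A, B, C, F form a clique, so at least 4 colors are needed.
So 3 colors are not enough.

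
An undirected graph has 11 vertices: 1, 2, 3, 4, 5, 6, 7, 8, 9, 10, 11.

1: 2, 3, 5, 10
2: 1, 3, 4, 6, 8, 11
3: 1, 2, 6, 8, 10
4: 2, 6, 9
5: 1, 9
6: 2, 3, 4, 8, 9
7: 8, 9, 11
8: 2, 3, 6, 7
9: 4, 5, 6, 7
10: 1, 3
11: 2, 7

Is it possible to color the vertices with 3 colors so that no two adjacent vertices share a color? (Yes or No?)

No

2, 3, 6, 8 are pairwise adjacent (a clique of size 4), so at least 4 colors are needed.
So 3 colors are not enough.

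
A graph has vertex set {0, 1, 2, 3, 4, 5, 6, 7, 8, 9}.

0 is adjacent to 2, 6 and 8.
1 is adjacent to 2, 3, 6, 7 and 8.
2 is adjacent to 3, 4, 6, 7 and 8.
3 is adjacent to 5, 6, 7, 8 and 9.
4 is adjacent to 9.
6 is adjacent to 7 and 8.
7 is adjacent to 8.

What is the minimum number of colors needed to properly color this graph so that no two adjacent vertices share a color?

1, 2, 3, 6, 7, 8 are mutually adjacent (a clique of size 6), so at least 6 colors are needed.
6 colors suffice: color a → {0, 3, 4}; color b → {2, 5, 9}; color c → {8}; color d → {6}; color e → {7}; color f → {1}. Each edge has distinct colors on its endpoints.

6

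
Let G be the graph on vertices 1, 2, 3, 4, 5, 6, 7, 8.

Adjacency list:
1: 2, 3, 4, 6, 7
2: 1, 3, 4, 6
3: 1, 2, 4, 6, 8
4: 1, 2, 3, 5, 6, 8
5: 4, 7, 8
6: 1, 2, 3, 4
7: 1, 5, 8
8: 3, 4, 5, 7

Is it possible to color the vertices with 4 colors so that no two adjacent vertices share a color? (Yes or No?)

No

1, 2, 3, 4, 6 form a clique, so at least 5 colors are needed.
So 4 colors are not enough.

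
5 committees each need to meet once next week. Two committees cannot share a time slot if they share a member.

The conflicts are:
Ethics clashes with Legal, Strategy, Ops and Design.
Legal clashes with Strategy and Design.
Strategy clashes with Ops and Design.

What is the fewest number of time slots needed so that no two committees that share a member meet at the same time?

Ethics, Legal, Strategy, Design are mutually in conflict, so at least 4 time slots are needed.
A valid assignment using 4 time slots: Ethics=2, Legal=4, Strategy=1, Ops=3, Design=3. No two conflicting committees share a time slot.

4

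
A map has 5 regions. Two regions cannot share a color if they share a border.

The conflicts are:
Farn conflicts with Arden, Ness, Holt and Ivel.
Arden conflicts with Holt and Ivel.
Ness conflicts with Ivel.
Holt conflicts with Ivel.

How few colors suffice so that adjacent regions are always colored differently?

4

Farn, Arden, Holt, Ivel are mutually in conflict, so at least 4 colors are needed.
4 colors suffice: Farn=1, Arden=4, Ness=3, Holt=3, Ivel=2. Each listed conflict is separated.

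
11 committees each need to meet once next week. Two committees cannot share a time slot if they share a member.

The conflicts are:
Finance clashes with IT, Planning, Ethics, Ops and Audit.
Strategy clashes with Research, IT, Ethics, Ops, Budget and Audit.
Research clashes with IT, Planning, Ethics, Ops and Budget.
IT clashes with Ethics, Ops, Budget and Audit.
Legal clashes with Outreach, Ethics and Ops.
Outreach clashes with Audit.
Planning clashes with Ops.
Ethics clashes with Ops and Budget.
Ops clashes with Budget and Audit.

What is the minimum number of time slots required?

6

Strategy, Research, IT, Ethics, Ops, Budget all conflict with each other, so at least 6 time slots are needed.
6 time slots suffice: Finance=4, Strategy=5, Research=4, IT=3, Legal=3, Outreach=1, Planning=2, Ethics=2, Ops=1, Budget=6, Audit=2. Each listed conflict is separated.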